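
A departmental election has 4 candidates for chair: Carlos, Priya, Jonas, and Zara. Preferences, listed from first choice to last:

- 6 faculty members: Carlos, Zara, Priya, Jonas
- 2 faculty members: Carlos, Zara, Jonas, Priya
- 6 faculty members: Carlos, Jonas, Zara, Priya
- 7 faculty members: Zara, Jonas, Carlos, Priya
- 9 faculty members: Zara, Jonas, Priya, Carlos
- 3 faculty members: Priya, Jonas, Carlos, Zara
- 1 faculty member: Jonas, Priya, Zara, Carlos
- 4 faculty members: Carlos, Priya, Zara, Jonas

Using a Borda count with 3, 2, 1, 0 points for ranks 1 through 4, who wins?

Zara

Carlos: 6·3 + 2·3 + 6·3 + 7·1 + 9·0 + 3·1 + 1·0 + 4·3 = 64
Priya: 6·1 + 2·0 + 6·0 + 7·0 + 9·1 + 3·3 + 1·2 + 4·2 = 34
Jonas: 6·0 + 2·1 + 6·2 + 7·2 + 9·2 + 3·2 + 1·3 + 4·0 = 55
Zara: 6·2 + 2·2 + 6·1 + 7·3 + 9·3 + 3·0 + 1·1 + 4·1 = 75
Zara has the highest Borda score (75).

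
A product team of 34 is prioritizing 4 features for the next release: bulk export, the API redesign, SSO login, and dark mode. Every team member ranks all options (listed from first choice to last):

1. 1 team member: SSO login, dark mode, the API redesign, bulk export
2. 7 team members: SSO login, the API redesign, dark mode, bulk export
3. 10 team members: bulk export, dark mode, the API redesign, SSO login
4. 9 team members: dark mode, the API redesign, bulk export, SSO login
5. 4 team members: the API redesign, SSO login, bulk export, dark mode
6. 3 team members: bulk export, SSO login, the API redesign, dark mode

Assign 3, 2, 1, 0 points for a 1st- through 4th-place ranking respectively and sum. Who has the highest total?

bulk export: 1·0 + 7·0 + 10·3 + 9·1 + 4·1 + 3·3 = 52
the API redesign: 1·1 + 7·2 + 10·1 + 9·2 + 4·3 + 3·1 = 58
SSO login: 1·3 + 7·3 + 10·0 + 9·0 + 4·2 + 3·2 = 38
dark mode: 1·2 + 7·1 + 10·2 + 9·3 + 4·0 + 3·0 = 56
the API redesign has the highest Borda score (58).

the API redesign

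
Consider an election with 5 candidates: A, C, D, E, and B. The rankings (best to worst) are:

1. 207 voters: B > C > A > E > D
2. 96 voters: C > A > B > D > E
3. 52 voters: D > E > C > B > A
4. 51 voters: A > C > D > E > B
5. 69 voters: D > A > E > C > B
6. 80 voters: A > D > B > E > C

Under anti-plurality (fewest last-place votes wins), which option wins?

A

Last-place votes: A 52, C 80, D 207, E 96, B 120.
A is ranked last by the fewest voters, so A wins.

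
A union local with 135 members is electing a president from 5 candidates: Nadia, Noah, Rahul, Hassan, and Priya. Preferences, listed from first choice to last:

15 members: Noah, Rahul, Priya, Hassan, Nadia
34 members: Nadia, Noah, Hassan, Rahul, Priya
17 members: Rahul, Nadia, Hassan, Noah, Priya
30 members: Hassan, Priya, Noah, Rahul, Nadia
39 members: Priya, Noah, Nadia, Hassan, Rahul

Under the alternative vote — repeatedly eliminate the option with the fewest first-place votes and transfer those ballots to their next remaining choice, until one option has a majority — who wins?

Round 1: Nadia 34, Noah 15, Rahul 17, Hassan 30, Priya 39. Eliminate Noah.
Round 2: Nadia 34, Rahul 32, Hassan 30, Priya 39. Eliminate Hassan.
Round 3: Nadia 34, Rahul 32, Priya 69. Priya has a majority.

Priya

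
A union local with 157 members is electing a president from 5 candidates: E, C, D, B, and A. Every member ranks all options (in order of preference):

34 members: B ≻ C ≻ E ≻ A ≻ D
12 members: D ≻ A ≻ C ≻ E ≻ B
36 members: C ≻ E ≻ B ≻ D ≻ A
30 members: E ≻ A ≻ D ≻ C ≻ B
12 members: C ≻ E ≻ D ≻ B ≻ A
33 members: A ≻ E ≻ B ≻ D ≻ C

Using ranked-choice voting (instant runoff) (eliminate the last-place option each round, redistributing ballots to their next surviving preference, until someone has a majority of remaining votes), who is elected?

C

Round 1: E 30, C 48, D 12, B 34, A 33. Eliminate D.
Round 2: E 30, C 48, B 34, A 45. Eliminate E.
Round 3: C 48, B 34, A 75. Eliminate B.
Round 4: C 82, A 75. C has a majority.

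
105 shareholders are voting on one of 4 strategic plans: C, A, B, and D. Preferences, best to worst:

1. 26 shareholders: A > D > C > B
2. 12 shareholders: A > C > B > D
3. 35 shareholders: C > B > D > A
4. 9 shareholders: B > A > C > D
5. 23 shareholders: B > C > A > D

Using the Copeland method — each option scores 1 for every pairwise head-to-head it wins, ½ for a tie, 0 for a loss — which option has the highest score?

C

C: beats A, B, and D → score 3.
A: beats D; loses to C and B → score 1.
B: beats A and D; loses to C → score 2.
D: loses to C, A, and B → score 0.
C has the best pairwise record.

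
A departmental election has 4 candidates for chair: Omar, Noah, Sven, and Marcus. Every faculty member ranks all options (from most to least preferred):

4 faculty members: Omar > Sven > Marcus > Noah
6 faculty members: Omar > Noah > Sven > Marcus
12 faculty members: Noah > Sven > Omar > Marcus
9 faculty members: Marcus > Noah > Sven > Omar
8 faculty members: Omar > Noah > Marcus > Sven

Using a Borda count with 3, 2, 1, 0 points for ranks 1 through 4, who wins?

Noah

Omar: 4·3 + 6·3 + 12·1 + 9·0 + 8·3 = 66
Noah: 4·0 + 6·2 + 12·3 + 9·2 + 8·2 = 82
Sven: 4·2 + 6·1 + 12·2 + 9·1 + 8·0 = 47
Marcus: 4·1 + 6·0 + 12·0 + 9·3 + 8·1 = 39
Noah has the highest Borda score (82).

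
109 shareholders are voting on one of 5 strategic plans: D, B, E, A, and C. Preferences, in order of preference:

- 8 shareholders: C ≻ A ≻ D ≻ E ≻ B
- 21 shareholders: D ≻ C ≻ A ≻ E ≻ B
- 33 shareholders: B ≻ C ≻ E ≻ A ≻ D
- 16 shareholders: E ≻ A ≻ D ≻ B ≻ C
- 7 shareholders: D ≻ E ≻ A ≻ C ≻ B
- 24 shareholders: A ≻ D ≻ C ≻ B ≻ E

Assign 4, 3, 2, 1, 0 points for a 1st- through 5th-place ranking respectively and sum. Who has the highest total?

D: 8·2 + 21·4 + 33·0 + 16·2 + 7·4 + 24·3 = 232
B: 8·0 + 21·0 + 33·4 + 16·1 + 7·0 + 24·1 = 172
E: 8·1 + 21·1 + 33·2 + 16·4 + 7·3 + 24·0 = 180
A: 8·3 + 21·2 + 33·1 + 16·3 + 7·2 + 24·4 = 257
C: 8·4 + 21·3 + 33·3 + 16·0 + 7·1 + 24·2 = 249
A has the highest Borda score (257).

A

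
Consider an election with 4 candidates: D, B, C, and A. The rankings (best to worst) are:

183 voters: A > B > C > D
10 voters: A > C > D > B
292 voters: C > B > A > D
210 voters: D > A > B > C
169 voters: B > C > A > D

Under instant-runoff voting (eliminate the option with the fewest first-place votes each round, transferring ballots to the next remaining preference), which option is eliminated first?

B

Round 1: D 210, B 169, C 292, A 193. Eliminate B.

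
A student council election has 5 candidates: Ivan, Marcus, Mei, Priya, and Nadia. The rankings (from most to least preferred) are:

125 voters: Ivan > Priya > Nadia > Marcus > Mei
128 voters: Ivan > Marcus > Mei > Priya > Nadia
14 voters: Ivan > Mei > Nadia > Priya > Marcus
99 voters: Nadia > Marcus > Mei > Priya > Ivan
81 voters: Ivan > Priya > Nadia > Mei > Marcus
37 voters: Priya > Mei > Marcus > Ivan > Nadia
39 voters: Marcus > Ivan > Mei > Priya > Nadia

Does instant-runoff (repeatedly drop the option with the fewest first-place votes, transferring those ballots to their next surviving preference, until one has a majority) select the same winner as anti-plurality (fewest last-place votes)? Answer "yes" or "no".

Instant-runoff — R1 Ivan 348, Marcus 39, Mei 0, Priya 37, Nadia 99 (Ivan winner). Winner: Ivan.
Anti-plurality — last-place votes: Ivan 99, Marcus 95, Mei 125, Priya 0, Nadia 204. Winner: Priya.
The two methods disagree.

no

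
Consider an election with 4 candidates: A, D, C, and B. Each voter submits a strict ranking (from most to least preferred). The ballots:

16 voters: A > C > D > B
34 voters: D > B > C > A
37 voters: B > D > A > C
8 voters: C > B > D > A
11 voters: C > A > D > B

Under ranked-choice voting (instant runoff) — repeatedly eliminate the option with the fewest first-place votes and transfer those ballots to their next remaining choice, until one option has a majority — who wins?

B

Round 1: A 16, D 34, C 19, B 37. Eliminate A.
Round 2: D 34, C 35, B 37. Eliminate D.
Round 3: C 35, B 71. B has a majority.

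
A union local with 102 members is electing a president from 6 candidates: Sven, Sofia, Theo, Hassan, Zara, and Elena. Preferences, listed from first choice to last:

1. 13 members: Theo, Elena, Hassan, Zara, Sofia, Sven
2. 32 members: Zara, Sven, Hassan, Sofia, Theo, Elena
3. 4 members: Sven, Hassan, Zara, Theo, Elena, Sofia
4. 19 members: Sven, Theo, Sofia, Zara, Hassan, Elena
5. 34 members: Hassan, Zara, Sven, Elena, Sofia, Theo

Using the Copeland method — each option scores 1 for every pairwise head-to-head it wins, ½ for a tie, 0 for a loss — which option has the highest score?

Sven: beats Sofia, Theo, Hassan, and Elena; loses to Zara → score 4.
Sofia: beats Theo; ties Elena; loses to Sven, Hassan, and Zara → score 1.5.
Theo: beats Elena; loses to Sven, Sofia, Hassan, and Zara → score 1.
Hassan: beats Sofia, Theo, and Elena; ties Zara; loses to Sven → score 3.5.
Zara: beats Sven, Sofia, Theo, and Elena; ties Hassan → score 4.5.
Elena: ties Sofia; loses to Sven, Theo, Hassan, and Zara → score 0.5.
Zara has the best pairwise record.

Zara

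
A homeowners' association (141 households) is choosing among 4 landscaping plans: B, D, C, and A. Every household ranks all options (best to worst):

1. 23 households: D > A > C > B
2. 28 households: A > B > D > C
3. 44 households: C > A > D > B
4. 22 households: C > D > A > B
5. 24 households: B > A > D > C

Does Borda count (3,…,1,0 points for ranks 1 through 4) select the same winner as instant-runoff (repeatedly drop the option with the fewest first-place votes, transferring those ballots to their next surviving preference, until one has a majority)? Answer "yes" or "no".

Borda — scores: B 128, D 209, C 221, A 288. Winner: A.
Instant-runoff — R1 B 24, D 23, C 66, A 28 (D out); R2 B 24, C 66, A 51 (B out); R3 C 66, A 75 (A winner). Winner: A.
The two methods agree.

yes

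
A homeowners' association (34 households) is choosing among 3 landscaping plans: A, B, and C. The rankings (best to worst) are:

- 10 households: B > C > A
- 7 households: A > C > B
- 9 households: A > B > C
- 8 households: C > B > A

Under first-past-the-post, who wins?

First-place votes: A 16, B 10, C 8.
A has the most first-place votes.

A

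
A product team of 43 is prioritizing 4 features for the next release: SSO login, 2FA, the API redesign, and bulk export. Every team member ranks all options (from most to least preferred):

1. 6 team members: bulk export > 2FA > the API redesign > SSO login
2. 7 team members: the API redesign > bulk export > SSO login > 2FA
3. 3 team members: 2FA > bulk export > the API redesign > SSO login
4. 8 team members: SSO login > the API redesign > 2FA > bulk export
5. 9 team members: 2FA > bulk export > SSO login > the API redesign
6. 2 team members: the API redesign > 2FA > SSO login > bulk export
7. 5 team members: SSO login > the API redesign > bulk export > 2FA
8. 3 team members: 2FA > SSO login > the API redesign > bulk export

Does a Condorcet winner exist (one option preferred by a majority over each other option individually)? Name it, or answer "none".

Checking pairwise contests:
2FA beats SSO login 23–20.
the API redesign beats 2FA 22–21.
SSO login beats the API redesign 25–18.
2FA beats bulk export 25–18.
Every option loses at least one head-to-head, so there is no Condorcet winner.

none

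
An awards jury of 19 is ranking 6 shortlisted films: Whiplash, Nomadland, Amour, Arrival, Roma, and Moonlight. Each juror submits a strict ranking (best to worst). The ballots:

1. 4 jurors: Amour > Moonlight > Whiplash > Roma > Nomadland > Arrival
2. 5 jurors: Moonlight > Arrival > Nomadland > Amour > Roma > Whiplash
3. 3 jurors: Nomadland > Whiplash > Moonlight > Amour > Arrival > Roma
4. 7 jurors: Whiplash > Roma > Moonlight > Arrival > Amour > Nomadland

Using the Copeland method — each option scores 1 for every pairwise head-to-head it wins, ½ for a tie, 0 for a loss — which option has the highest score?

Whiplash: beats Nomadland, Amour, Arrival, Roma, and Moonlight → score 5.
Nomadland: loses to Whiplash, Amour, Arrival, Roma, and Moonlight → score 0.
Amour: beats Nomadland and Roma; loses to Whiplash, Arrival, and Moonlight → score 2.
Arrival: beats Nomadland and Amour; loses to Whiplash, Roma, and Moonlight → score 2.
Roma: beats Nomadland and Arrival; loses to Whiplash, Amour, and Moonlight → score 2.
Moonlight: beats Nomadland, Amour, Arrival, and Roma; loses to Whiplash → score 4.
Whiplash has the best pairwise record.

Whiplash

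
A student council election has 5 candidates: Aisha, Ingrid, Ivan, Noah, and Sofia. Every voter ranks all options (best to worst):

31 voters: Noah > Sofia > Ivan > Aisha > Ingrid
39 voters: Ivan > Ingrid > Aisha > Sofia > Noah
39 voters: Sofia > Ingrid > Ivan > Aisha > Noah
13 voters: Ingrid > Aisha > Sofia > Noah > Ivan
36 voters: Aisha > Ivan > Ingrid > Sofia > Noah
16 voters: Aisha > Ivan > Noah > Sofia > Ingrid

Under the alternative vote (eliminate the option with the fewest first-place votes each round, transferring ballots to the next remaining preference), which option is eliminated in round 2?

Noah

Round 1: Aisha 52, Ingrid 13, Ivan 39, Noah 31, Sofia 39. Eliminate Ingrid.
Round 2: Aisha 65, Ivan 39, Noah 31, Sofia 39. Eliminate Noah.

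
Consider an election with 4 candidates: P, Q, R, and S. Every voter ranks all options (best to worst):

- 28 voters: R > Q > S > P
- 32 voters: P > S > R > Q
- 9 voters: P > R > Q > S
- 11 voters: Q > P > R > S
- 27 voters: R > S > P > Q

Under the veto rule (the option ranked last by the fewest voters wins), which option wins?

Last-place votes: P 28, Q 59, R 0, S 20.
R is ranked last by the fewest voters, so R wins.

R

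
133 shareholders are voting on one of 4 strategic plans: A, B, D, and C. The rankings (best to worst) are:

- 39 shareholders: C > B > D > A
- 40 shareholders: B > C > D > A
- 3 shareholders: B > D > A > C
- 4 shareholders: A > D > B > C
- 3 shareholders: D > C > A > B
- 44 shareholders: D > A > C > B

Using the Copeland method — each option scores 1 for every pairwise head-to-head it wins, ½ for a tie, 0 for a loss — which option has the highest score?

C

A: loses to B, D, and C → score 0.
B: beats A and D; loses to C → score 2.
D: beats A; loses to B and C → score 1.
C: beats A, B, and D → score 3.
C has the best pairwise record.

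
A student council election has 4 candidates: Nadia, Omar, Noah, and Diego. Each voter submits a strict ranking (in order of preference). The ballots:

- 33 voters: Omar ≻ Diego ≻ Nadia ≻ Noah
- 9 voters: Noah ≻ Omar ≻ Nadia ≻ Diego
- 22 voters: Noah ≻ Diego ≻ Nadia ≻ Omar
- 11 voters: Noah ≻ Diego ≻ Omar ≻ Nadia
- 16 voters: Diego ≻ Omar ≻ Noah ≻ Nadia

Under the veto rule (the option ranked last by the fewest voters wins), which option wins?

Diego

Last-place votes: Nadia 27, Omar 22, Noah 33, Diego 9.
Diego is ranked last by the fewest voters, so Diego wins.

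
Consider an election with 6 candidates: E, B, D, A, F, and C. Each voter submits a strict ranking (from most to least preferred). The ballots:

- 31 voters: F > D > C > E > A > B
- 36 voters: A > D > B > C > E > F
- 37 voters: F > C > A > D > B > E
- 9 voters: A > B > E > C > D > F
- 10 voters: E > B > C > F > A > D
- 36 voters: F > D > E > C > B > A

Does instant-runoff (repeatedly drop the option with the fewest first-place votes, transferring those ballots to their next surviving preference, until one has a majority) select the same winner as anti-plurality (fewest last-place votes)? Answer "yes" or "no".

no

Instant-runoff — R1 E 10, B 0, D 0, A 45, F 104, C 0 (F winner). Winner: F.
Anti-plurality — last-place votes: E 37, B 31, D 10, A 36, F 45, C 0. Winner: C.
The two methods disagree.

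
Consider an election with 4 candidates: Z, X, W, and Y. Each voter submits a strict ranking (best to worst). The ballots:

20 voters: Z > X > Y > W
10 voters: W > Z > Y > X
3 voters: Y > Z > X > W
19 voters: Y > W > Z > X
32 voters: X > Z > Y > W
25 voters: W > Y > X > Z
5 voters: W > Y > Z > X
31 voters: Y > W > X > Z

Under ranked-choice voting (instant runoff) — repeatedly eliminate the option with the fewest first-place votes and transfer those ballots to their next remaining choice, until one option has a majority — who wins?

Y

Round 1: Z 20, X 32, W 40, Y 53. Eliminate Z.
Round 2: X 52, W 40, Y 53. Eliminate W.
Round 3: X 52, Y 93. Y has a majority.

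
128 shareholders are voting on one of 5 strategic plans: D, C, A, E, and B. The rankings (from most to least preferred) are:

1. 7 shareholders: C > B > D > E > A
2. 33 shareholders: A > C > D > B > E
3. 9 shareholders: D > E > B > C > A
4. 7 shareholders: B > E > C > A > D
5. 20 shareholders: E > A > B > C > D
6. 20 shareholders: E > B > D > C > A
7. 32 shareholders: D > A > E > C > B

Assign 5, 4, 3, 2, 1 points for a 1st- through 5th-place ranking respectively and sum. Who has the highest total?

A

D: 7·3 + 33·3 + 9·5 + 7·1 + 20·1 + 20·3 + 32·5 = 412
C: 7·5 + 33·4 + 9·2 + 7·3 + 20·2 + 20·2 + 32·2 = 350
A: 7·1 + 33·5 + 9·1 + 7·2 + 20·4 + 20·1 + 32·4 = 423
E: 7·2 + 33·1 + 9·4 + 7·4 + 20·5 + 20·5 + 32·3 = 407
B: 7·4 + 33·2 + 9·3 + 7·5 + 20·3 + 20·4 + 32·1 = 328
A has the highest Borda score (423).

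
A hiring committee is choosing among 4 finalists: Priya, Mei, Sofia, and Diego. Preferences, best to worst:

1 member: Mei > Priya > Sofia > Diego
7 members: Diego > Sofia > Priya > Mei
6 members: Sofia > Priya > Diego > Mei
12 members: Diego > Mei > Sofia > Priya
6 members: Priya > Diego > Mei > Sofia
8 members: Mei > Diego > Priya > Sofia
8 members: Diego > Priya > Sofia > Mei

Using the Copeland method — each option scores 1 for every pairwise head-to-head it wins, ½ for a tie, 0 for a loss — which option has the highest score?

Priya: beats Mei; loses to Sofia and Diego → score 1.
Mei: beats Sofia; loses to Priya and Diego → score 1.
Sofia: beats Priya; loses to Mei and Diego → score 1.
Diego: beats Priya, Mei, and Sofia → score 3.
Diego has the best pairwise record.

Diego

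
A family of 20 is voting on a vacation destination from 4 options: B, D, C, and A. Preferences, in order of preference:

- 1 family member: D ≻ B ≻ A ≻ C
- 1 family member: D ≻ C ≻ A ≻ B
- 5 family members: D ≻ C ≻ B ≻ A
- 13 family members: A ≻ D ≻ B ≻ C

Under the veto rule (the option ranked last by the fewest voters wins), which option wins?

D

Last-place votes: B 1, D 0, C 14, A 5.
D is ranked last by the fewest voters, so D wins.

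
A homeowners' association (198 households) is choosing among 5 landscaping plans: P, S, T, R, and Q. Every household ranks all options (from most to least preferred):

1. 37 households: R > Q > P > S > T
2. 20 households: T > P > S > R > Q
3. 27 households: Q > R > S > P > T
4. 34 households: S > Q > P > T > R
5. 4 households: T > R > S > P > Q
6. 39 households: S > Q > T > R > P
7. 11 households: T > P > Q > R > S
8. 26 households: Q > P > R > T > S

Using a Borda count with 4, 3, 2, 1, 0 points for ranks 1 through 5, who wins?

P: 37·2 + 20·3 + 27·1 + 34·2 + 4·1 + 39·0 + 11·3 + 26·3 = 344
S: 37·1 + 20·2 + 27·2 + 34·4 + 4·2 + 39·4 + 11·0 + 26·0 = 431
T: 37·0 + 20·4 + 27·0 + 34·1 + 4·4 + 39·2 + 11·4 + 26·1 = 278
R: 37·4 + 20·1 + 27·3 + 34·0 + 4·3 + 39·1 + 11·1 + 26·2 = 363
Q: 37·3 + 20·0 + 27·4 + 34·3 + 4·0 + 39·3 + 11·2 + 26·4 = 564
Q has the highest Borda score (564).

Q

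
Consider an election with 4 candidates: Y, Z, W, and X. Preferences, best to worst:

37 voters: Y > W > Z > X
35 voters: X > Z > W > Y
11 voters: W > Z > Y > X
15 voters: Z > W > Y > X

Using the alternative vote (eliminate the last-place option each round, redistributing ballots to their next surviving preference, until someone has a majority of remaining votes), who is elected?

Round 1: Y 37, Z 15, W 11, X 35. Eliminate W.
Round 2: Y 37, Z 26, X 35. Eliminate Z.
Round 3: Y 63, X 35. Y has a majority.

Y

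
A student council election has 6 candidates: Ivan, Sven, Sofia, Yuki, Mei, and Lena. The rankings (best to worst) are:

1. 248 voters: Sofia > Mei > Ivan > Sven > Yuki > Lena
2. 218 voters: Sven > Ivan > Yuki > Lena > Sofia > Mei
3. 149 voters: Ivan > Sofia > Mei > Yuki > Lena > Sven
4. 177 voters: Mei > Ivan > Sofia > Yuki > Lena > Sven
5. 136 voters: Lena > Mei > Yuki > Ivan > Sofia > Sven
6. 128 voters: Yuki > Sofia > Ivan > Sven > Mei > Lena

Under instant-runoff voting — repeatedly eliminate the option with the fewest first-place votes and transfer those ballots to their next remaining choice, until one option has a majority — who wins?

Round 1: Ivan 149, Sven 218, Sofia 248, Yuki 128, Mei 177, Lena 136. Eliminate Yuki.
Round 2: Ivan 149, Sven 218, Sofia 376, Mei 177, Lena 136. Eliminate Lena.
Round 3: Ivan 149, Sven 218, Sofia 376, Mei 313. Eliminate Ivan.
Round 4: Sven 218, Sofia 525, Mei 313. Eliminate Sven.
Round 5: Sofia 743, Mei 313. Sofia has a majority.

Sofia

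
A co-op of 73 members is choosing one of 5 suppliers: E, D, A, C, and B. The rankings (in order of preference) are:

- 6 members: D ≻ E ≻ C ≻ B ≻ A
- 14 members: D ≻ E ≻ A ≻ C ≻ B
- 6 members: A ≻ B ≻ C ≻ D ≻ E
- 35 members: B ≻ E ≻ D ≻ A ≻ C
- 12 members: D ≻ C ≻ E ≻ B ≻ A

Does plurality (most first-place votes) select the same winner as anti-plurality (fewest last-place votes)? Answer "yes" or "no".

no

Plurality — first-place votes: E 0, D 32, A 6, C 0, B 35. Winner: B.
Anti-plurality — last-place votes: E 6, D 0, A 18, C 35, B 14. Winner: D.
The two methods disagree.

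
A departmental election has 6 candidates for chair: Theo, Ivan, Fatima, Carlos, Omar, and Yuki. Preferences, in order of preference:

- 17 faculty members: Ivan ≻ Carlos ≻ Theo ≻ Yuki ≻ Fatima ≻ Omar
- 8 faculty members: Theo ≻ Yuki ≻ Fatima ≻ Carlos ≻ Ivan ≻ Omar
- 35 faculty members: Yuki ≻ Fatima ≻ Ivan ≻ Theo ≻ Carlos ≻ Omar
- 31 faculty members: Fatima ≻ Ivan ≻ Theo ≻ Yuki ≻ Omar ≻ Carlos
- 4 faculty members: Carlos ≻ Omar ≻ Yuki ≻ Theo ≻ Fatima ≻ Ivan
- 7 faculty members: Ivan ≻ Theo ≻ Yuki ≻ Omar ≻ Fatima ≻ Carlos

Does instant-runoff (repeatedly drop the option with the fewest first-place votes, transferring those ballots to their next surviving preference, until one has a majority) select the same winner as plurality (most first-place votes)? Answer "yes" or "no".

yes

Instant-runoff — R1 Theo 8, Ivan 24, Fatima 31, Carlos 4, Omar 0, Yuki 35 (Omar out); R2 Theo 8, Ivan 24, Fatima 31, Carlos 4, Yuki 35 (Carlos out); R3 Theo 8, Ivan 24, Fatima 31, Yuki 39 (Theo out); R4 Ivan 24, Fatima 31, Yuki 47 (Ivan out); R5 Fatima 31, Yuki 71 (Yuki winner). Winner: Yuki.
Plurality — first-place votes: Theo 8, Ivan 24, Fatima 31, Carlos 4, Omar 0, Yuki 35. Winner: Yuki.
The two methods agree.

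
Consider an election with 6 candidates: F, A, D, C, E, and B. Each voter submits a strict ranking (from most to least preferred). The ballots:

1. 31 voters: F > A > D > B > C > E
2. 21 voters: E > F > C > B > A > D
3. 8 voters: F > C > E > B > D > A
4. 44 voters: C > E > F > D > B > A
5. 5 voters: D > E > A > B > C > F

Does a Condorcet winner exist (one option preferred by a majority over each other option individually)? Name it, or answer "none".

Checking pairwise contests:
E beats F 70–39.
F beats A 104–5.
F beats D 104–5.
F beats C 60–49.
C beats E 83–26.
F beats B 104–5.
Every option loses at least one head-to-head, so there is no Condorcet winner.

none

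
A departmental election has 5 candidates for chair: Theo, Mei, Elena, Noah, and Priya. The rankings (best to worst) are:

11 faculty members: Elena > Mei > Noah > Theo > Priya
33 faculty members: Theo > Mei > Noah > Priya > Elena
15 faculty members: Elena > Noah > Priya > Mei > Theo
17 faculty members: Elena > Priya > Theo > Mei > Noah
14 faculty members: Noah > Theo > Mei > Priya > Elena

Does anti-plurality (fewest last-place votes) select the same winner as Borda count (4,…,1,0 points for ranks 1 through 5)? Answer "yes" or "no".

Anti-plurality — last-place votes: Theo 15, Mei 0, Elena 47, Noah 17, Priya 11. Winner: Mei.
Borda — scores: Theo 219, Mei 192, Elena 172, Noah 189, Priya 128. Winner: Theo.
The two methods disagree.

no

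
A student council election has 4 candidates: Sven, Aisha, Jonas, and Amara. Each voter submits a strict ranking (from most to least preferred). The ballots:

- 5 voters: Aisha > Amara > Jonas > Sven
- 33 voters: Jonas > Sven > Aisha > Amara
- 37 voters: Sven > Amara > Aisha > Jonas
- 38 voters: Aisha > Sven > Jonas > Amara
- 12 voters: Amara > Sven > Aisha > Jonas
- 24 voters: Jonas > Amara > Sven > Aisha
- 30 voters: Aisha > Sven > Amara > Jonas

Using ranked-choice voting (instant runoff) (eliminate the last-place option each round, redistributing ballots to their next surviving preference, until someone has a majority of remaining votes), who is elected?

Aisha

Round 1: Sven 37, Aisha 73, Jonas 57, Amara 12. Eliminate Amara.
Round 2: Sven 49, Aisha 73, Jonas 57. Eliminate Sven.
Round 3: Aisha 122, Jonas 57. Aisha has a majority.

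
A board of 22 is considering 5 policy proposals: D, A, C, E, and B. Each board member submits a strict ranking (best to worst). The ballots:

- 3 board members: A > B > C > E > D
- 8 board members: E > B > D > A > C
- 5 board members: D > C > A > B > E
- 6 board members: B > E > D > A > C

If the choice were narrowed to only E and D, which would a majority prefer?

Voters preferring E to D: 17; preferring D to E: 5.
E wins the head-to-head.

E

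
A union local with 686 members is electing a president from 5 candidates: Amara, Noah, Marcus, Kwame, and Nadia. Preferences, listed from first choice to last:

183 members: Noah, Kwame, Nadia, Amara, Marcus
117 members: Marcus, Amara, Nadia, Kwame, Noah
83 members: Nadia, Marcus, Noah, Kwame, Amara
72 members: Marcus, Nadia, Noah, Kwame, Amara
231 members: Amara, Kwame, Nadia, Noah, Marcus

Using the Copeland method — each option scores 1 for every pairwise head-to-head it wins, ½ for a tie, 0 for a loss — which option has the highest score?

Amara: beats Noah, Marcus, Kwame, and Nadia → score 4.
Noah: beats Marcus; loses to Amara, Kwame, and Nadia → score 1.
Marcus: loses to Amara, Noah, Kwame, and Nadia → score 0.
Kwame: beats Noah, Marcus, and Nadia; loses to Amara → score 3.
Nadia: beats Noah and Marcus; loses to Amara and Kwame → score 2.
Amara has the best pairwise record.

Amara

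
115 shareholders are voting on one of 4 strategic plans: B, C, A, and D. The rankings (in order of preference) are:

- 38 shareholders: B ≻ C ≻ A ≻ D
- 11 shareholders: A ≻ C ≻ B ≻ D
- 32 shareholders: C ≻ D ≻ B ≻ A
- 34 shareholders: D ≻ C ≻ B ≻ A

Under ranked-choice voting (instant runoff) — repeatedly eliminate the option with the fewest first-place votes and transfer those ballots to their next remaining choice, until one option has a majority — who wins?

C

Round 1: B 38, C 32, A 11, D 34. Eliminate A.
Round 2: B 38, C 43, D 34. Eliminate D.
Round 3: B 38, C 77. C has a majority.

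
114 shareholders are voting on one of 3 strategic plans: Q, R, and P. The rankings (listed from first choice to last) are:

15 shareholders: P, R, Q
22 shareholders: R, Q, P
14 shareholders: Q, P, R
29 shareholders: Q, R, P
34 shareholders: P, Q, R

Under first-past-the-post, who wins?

First-place votes: Q 43, R 22, P 49.
P has the most first-place votes.

P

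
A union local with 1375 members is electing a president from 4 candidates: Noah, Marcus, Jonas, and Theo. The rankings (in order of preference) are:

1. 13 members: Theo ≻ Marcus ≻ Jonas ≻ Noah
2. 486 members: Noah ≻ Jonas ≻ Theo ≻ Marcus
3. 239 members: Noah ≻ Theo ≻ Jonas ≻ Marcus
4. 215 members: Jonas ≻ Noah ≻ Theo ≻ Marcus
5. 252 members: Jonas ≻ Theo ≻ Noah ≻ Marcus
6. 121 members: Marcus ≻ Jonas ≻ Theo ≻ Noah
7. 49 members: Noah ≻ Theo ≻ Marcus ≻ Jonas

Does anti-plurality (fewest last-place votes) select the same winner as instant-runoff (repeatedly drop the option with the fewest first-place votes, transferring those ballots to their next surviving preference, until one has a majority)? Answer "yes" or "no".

Anti-plurality — last-place votes: Noah 134, Marcus 1192, Jonas 49, Theo 0. Winner: Theo.
Instant-runoff — R1 Noah 774, Marcus 121, Jonas 467, Theo 13 (Noah winner). Winner: Noah.
The two methods disagree.

no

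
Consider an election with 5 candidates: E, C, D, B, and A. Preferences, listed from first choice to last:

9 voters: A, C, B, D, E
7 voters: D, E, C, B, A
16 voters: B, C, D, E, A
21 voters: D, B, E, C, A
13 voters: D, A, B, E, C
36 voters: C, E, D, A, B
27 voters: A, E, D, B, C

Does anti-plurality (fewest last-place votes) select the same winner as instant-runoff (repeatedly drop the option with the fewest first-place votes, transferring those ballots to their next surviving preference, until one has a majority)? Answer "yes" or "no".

yes

Anti-plurality — last-place votes: E 9, C 40, D 0, B 36, A 44. Winner: D.
Instant-runoff — R1 E 0, C 36, D 41, B 16, A 36 (E out); R2 C 36, D 41, B 16, A 36 (B out); R3 C 52, D 41, A 36 (A out); R4 C 61, D 68 (D winner). Winner: D.
The two methods agree.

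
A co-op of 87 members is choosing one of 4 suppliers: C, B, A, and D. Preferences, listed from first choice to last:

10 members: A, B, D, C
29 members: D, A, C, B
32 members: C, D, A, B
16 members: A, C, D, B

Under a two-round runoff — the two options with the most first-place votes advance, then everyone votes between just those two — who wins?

C

Round 1 first-place votes: C 32, B 0, A 26, D 29.
C and D advance.
Runoff: C is preferred to D by 48 voters; D by 39.
C wins the runoff.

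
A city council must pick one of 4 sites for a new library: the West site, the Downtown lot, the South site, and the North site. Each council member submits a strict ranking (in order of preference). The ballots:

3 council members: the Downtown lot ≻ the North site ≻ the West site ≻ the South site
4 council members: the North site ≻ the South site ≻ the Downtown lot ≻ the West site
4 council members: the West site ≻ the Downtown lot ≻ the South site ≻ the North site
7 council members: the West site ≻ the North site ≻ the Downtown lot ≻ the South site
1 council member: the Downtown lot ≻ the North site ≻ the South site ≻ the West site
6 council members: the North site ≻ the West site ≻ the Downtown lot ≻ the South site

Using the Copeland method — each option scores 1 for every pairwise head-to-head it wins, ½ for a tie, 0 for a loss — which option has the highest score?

the North site

the West site: beats the Downtown lot and the South site; loses to the North site → score 2.
the Downtown lot: beats the South site; loses to the West site and the North site → score 1.
the South site: loses to the West site, the Downtown lot, and the North site → score 0.
the North site: beats the West site, the Downtown lot, and the South site → score 3.
the North site has the best pairwise record.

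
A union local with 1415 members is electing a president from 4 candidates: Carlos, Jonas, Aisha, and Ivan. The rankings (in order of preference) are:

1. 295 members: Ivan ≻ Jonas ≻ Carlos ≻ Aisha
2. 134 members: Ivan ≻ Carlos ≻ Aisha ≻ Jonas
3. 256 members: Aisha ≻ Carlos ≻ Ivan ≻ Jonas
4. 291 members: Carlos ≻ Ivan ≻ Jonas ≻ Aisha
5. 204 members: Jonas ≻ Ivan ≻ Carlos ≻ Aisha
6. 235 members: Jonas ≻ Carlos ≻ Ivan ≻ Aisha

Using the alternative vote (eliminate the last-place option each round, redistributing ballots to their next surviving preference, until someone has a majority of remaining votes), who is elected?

Jonas

Round 1: Carlos 291, Jonas 439, Aisha 256, Ivan 429. Eliminate Aisha.
Round 2: Carlos 547, Jonas 439, Ivan 429. Eliminate Ivan.
Round 3: Carlos 681, Jonas 734. Jonas has a majority.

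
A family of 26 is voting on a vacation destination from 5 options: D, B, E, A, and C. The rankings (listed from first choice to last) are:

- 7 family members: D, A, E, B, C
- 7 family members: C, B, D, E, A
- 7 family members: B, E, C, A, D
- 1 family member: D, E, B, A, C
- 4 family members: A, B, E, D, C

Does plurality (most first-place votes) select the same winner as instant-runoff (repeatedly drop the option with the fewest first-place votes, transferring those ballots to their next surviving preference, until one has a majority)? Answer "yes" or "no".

no

Plurality — first-place votes: D 8, B 7, E 0, A 4, C 7. Winner: D.
Instant-runoff — R1 D 8, B 7, E 0, A 4, C 7 (E out); R2 D 8, B 7, A 4, C 7 (A out); R3 D 8, B 11, C 7 (C out); R4 D 8, B 18 (B winner). Winner: B.
The two methods disagree.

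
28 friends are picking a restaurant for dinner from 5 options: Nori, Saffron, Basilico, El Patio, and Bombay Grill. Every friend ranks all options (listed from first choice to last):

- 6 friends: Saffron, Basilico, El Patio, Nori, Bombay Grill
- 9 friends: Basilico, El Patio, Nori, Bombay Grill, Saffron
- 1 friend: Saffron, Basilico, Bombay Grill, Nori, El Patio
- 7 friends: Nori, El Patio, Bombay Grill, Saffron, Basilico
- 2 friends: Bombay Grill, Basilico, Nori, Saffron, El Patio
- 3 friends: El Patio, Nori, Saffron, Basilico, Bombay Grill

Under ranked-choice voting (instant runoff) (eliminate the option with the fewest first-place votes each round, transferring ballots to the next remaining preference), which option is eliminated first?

Bombay Grill

Round 1: Nori 7, Saffron 7, Basilico 9, El Patio 3, Bombay Grill 2. Eliminate Bombay Grill.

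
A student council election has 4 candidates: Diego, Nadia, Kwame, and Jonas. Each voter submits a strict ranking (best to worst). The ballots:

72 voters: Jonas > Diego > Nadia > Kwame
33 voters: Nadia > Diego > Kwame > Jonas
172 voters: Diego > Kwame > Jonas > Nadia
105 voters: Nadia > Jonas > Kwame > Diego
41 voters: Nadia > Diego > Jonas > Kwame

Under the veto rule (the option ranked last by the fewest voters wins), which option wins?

Last-place votes: Diego 105, Nadia 172, Kwame 113, Jonas 33.
Jonas is ranked last by the fewest voters, so Jonas wins.

Jonas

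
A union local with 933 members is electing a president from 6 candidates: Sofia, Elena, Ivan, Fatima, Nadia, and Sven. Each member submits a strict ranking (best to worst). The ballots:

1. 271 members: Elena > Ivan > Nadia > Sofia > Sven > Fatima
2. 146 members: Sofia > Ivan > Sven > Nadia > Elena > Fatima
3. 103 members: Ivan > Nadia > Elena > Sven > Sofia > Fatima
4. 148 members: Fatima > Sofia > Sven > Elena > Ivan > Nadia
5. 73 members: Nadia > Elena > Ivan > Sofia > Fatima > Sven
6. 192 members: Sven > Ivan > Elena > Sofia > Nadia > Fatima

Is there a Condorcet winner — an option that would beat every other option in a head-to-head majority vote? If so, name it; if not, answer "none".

Checking pairwise contests:
Elena beats Sofia 639–294.
Sven beats Elena 486–447.
Elena beats Ivan 492–441.
Sofia beats Fatima 785–148.
Sofia beats Nadia 486–447.
Sofia beats Sven 638–295.
Every option loses at least one head-to-head, so there is no Condorcet winner.

none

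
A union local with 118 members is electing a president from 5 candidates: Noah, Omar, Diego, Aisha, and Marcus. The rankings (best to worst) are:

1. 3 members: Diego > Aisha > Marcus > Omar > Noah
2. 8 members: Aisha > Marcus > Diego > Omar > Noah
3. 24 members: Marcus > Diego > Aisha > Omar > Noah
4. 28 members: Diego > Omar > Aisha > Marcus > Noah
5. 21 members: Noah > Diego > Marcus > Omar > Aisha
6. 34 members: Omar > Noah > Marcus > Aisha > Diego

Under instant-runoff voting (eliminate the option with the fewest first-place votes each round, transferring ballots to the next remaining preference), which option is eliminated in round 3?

Marcus

Round 1: Noah 21, Omar 34, Diego 31, Aisha 8, Marcus 24. Eliminate Aisha.
Round 2: Noah 21, Omar 34, Diego 31, Marcus 32. Eliminate Noah.
Round 3: Omar 34, Diego 52, Marcus 32. Eliminate Marcus.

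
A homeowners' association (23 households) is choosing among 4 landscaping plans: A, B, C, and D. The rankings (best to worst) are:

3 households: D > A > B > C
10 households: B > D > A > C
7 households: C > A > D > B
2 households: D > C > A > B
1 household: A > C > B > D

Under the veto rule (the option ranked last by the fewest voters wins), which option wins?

A

Last-place votes: A 0, B 9, C 13, D 1.
A is ranked last by the fewest voters, so A wins.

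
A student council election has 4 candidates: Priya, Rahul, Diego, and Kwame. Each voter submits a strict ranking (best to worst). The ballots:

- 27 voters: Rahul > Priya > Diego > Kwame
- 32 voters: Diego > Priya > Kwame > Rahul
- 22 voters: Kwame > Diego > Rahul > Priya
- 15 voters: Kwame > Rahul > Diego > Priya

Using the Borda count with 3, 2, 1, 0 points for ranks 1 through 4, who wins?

Diego

Priya: 27·2 + 32·2 + 22·0 + 15·0 = 118
Rahul: 27·3 + 32·0 + 22·1 + 15·2 = 133
Diego: 27·1 + 32·3 + 22·2 + 15·1 = 182
Kwame: 27·0 + 32·1 + 22·3 + 15·3 = 143
Diego has the highest Borda score (182).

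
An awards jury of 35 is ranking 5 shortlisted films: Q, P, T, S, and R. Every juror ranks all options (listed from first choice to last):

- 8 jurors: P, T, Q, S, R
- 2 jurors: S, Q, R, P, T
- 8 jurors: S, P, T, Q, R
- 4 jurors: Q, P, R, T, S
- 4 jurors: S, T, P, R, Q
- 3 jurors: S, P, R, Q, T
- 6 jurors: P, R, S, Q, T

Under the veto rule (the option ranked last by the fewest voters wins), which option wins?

Last-place votes: Q 4, P 0, T 11, S 4, R 16.
P is ranked last by the fewest voters, so P wins.

P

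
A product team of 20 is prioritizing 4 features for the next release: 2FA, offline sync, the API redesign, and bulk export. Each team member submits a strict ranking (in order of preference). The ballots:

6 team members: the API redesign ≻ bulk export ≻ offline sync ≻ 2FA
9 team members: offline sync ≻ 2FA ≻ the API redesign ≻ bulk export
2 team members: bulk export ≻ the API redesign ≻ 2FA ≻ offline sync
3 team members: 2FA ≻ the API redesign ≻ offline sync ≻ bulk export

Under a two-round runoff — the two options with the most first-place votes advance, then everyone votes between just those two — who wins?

Round 1 first-place votes: 2FA 3, offline sync 9, the API redesign 6, bulk export 2.
offline sync and the API redesign advance.
Runoff: offline sync is preferred to the API redesign by 9 voters; the API redesign by 11.
the API redesign wins the runoff.

the API redesign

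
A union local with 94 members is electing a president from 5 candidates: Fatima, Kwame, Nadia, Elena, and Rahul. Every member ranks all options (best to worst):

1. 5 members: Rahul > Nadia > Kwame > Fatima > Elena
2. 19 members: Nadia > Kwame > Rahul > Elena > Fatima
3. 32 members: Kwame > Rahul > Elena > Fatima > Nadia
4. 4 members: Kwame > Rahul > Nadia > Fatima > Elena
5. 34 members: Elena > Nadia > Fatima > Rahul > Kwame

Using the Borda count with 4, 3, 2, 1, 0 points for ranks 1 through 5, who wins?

Elena

Fatima: 5·1 + 19·0 + 32·1 + 4·1 + 34·2 = 109
Kwame: 5·2 + 19·3 + 32·4 + 4·4 + 34·0 = 211
Nadia: 5·3 + 19·4 + 32·0 + 4·2 + 34·3 = 201
Elena: 5·0 + 19·1 + 32·2 + 4·0 + 34·4 = 219
Rahul: 5·4 + 19·2 + 32·3 + 4·3 + 34·1 = 200
Elena has the highest Borda score (219).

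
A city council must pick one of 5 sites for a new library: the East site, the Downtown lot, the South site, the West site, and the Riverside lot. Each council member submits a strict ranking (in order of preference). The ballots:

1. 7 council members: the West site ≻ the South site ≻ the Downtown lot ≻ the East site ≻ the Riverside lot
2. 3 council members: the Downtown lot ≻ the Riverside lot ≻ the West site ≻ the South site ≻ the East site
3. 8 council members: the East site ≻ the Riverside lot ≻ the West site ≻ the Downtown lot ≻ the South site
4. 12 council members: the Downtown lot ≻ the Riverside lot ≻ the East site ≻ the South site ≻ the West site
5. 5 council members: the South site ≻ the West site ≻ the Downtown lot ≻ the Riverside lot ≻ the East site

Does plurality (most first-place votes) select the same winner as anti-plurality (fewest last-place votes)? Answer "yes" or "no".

Plurality — first-place votes: the East site 8, the Downtown lot 15, the South site 5, the West site 7, the Riverside lot 0. Winner: the Downtown lot.
Anti-plurality — last-place votes: the East site 8, the Downtown lot 0, the South site 8, the West site 12, the Riverside lot 7. Winner: the Downtown lot.
The two methods agree.

yes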